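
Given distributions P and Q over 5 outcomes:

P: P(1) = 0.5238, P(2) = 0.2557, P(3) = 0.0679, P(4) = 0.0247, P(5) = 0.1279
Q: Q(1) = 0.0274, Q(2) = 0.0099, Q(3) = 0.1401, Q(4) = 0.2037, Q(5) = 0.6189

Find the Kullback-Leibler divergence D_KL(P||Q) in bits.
2.9921 bits

D_KL(P||Q) = Σ P(x) log₂(P(x)/Q(x))

Computing term by term:
  P(1)·log₂(P(1)/Q(1)) = 0.5238·log₂(0.5238/0.0274) = 2.22970
  P(2)·log₂(P(2)/Q(2)) = 0.2557·log₂(0.2557/0.0099) = 1.19946
  P(3)·log₂(P(3)/Q(3)) = 0.0679·log₂(0.0679/0.1401) = -0.07095
  P(4)·log₂(P(4)/Q(4)) = 0.0247·log₂(0.0247/0.2037) = -0.07518
  P(5)·log₂(P(5)/Q(5)) = 0.1279·log₂(0.1279/0.6189) = -0.29093

D_KL(P||Q) = 2.22970 + 1.19946 - 0.07095 - 0.07518 - 0.29093 = 2.99210 ≈ 2.9921 bits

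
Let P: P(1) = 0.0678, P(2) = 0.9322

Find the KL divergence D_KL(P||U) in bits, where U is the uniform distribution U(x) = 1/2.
0.6423 bits

U(i) = 1/2 for all i

D_KL(P||U) = Σ P(x) log₂(P(x) / (1/2))
           = Σ P(x) log₂(P(x)) + log₂(2)
           = log₂(2) - H(P)

H(P) = -Σ P(x) log₂(P(x)):
  -P(1)·log₂(P(1)) = -(0.0678)·log₂(0.0678) = 0.26324
  -P(2)·log₂(P(2)) = -(0.9322)·log₂(0.9322) = 0.09442
H(P) = 0.26324 + 0.09442 = 0.35766 bits

log₂(2) = 1.00000 bits

D_KL(P||U) = 1.00000 - 0.35766 = 0.64234 ≈ 0.6423 bits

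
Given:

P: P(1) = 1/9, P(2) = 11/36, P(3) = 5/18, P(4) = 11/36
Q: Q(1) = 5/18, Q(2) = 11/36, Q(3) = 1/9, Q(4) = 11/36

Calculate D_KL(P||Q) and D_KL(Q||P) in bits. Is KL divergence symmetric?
D_KL(P||Q) = 0.2203 bits, D_KL(Q||P) = 0.2203 bits. The two values coincide for this particular pair, but no — KL divergence is not symmetric in general.

D_KL(P||Q) = Σ P(x) log₂(P(x)/Q(x))

Computing term by term:
  P(1)·log₂(P(1)/Q(1)) = (1/9)·log₂((1/9)/(5/18)) = -0.14688
  P(2)·log₂(P(2)/Q(2)) = (11/36)·log₂((11/36)/(11/36)) = 0.00000
  P(3)·log₂(P(3)/Q(3)) = (5/18)·log₂((5/18)/(1/9)) = 0.36720
  P(4)·log₂(P(4)/Q(4)) = (11/36)·log₂((11/36)/(11/36)) = 0.00000

D_KL(P||Q) = -0.14688 + 0.00000 + 0.36720 + 0.00000 = 0.22032 ≈ 0.2203 bits

D_KL(Q||P) = Σ Q(x) log₂(Q(x)/P(x))

Computing term by term:
  Q(1)·log₂(Q(1)/P(1)) = (5/18)·log₂((5/18)/(1/9)) = 0.36720
  Q(2)·log₂(Q(2)/P(2)) = (11/36)·log₂((11/36)/(11/36)) = 0.00000
  Q(3)·log₂(Q(3)/P(3)) = (1/9)·log₂((1/9)/(5/18)) = -0.14688
  Q(4)·log₂(Q(4)/P(4)) = (11/36)·log₂((11/36)/(11/36)) = 0.00000

D_KL(Q||P) = 0.36720 + 0.00000 - 0.14688 + 0.00000 = 0.22032 ≈ 0.2203 bits

These ARE equal here. Q is P with outcomes relabeled (Q(1) = P(3), Q(2) = P(4), Q(3) = P(1), Q(4) = P(2)) by a relabeling that is its own inverse, so the two sums contain exactly the same terms in a different order. This is a special case — KL divergence is not symmetric in general: D_KL(P||Q) ≠ D_KL(Q||P) for most P, Q.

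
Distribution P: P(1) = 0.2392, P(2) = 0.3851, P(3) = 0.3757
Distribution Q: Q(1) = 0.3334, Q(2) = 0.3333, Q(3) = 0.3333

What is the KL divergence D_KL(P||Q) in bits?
0.0306 bits

D_KL(P||Q) = Σ P(x) log₂(P(x)/Q(x))

Computing term by term:
  P(1)·log₂(P(1)/Q(1)) = 0.2392·log₂(0.2392/0.3334) = -0.11459
  P(2)·log₂(P(2)/Q(2)) = 0.3851·log₂(0.3851/0.3333) = 0.08026
  P(3)·log₂(P(3)/Q(3)) = 0.3757·log₂(0.3757/0.3333) = 0.06491

D_KL(P||Q) = -0.11459 + 0.08026 + 0.06491 = 0.03058 ≈ 0.0306 bits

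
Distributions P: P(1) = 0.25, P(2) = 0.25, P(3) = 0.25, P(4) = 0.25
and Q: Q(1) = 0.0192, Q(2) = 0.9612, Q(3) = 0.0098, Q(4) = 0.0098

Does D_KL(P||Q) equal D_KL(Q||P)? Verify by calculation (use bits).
D_KL(P||Q) = 2.7765 bits, D_KL(Q||P) = 1.7048 bits. No — D_KL(P||Q) ≠ D_KL(Q||P) for this pair.

D_KL(P||Q) = Σ P(x) log₂(P(x)/Q(x))

Computing term by term:
  P(1)·log₂(P(1)/Q(1)) = 0.25·log₂(0.25/0.0192) = 0.92569
  P(2)·log₂(P(2)/Q(2)) = 0.25·log₂(0.25/0.9612) = -0.48573
  P(3)·log₂(P(3)/Q(3)) = 0.25·log₂(0.25/0.0098) = 1.16825
  P(4)·log₂(P(4)/Q(4)) = 0.25·log₂(0.25/0.0098) = 1.16825

D_KL(P||Q) = 0.92569 - 0.48573 + 1.16825 + 1.16825 = 2.77646 ≈ 2.7765 bits

D_KL(Q||P) = Σ Q(x) log₂(Q(x)/P(x))

Computing term by term:
  Q(1)·log₂(Q(1)/P(1)) = 0.0192·log₂(0.0192/0.25) = -0.07109
  Q(2)·log₂(Q(2)/P(2)) = 0.9612·log₂(0.9612/0.25) = 1.86752
  Q(3)·log₂(Q(3)/P(3)) = 0.0098·log₂(0.0098/0.25) = -0.04580
  Q(4)·log₂(Q(4)/P(4)) = 0.0098·log₂(0.0098/0.25) = -0.04580

D_KL(Q||P) = -0.07109 + 1.86752 - 0.04580 - 0.04580 = 1.70483 ≈ 1.7048 bits

These are NOT equal (difference: 1.0717 bits). KL divergence is asymmetric: D_KL(P||Q) ≠ D_KL(Q||P) in general.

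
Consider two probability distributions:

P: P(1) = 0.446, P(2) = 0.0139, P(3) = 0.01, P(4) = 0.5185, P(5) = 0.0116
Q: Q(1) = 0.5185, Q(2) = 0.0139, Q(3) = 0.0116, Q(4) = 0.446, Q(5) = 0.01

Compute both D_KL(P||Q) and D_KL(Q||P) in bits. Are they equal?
D_KL(P||Q) = 0.0161 bits, D_KL(Q||P) = 0.0161 bits. Yes, in this case they are equal (although KL divergence is not symmetric in general).

D_KL(P||Q) = Σ P(x) log₂(P(x)/Q(x))

Computing term by term:
  P(1)·log₂(P(1)/Q(1)) = 0.446·log₂(0.446/0.5185) = -0.09692
  P(2)·log₂(P(2)/Q(2)) = 0.0139·log₂(0.0139/0.0139) = 0.00000
  P(3)·log₂(P(3)/Q(3)) = 0.01·log₂(0.01/0.0116) = -0.00214
  P(4)·log₂(P(4)/Q(4)) = 0.5185·log₂(0.5185/0.446) = 0.11267
  P(5)·log₂(P(5)/Q(5)) = 0.0116·log₂(0.0116/0.01) = 0.00248

D_KL(P||Q) = -0.09692 + 0.00000 - 0.00214 + 0.11267 + 0.00248 = 0.01609 ≈ 0.0161 bits

D_KL(Q||P) = Σ Q(x) log₂(Q(x)/P(x))

Computing term by term:
  Q(1)·log₂(Q(1)/P(1)) = 0.5185·log₂(0.5185/0.446) = 0.11267
  Q(2)·log₂(Q(2)/P(2)) = 0.0139·log₂(0.0139/0.0139) = 0.00000
  Q(3)·log₂(Q(3)/P(3)) = 0.0116·log₂(0.0116/0.01) = 0.00248
  Q(4)·log₂(Q(4)/P(4)) = 0.446·log₂(0.446/0.5185) = -0.09692
  Q(5)·log₂(Q(5)/P(5)) = 0.01·log₂(0.01/0.0116) = -0.00214

D_KL(Q||P) = 0.11267 + 0.00000 + 0.00248 - 0.09692 - 0.00214 = 0.01609 ≈ 0.0161 bits

These ARE equal here. Q is P with outcomes relabeled (Q(1) = P(4), Q(3) = P(5), Q(4) = P(1), Q(5) = P(3)) by a relabeling that is its own inverse, so the two sums contain exactly the same terms in a different order. This is a special case — KL divergence is not symmetric in general: D_KL(P||Q) ≠ D_KL(Q||P) for most P, Q.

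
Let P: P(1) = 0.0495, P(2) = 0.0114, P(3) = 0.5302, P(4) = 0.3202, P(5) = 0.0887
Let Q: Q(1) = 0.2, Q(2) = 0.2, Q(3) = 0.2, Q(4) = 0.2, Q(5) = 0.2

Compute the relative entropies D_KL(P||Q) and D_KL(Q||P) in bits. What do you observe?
D_KL(P||Q) = 0.7123 bits, D_KL(Q||P) = 1.0470 bits. The two directions give different values (D_KL(Q||P) exceeds D_KL(P||Q) by 0.3347 bits): KL divergence is asymmetric.

D_KL(P||Q) = Σ P(x) log₂(P(x)/Q(x))

Computing term by term:
  P(1)·log₂(P(1)/Q(1)) = 0.0495·log₂(0.0495/0.2) = -0.09972
  P(2)·log₂(P(2)/Q(2)) = 0.0114·log₂(0.0114/0.2) = -0.04711
  P(3)·log₂(P(3)/Q(3)) = 0.5302·log₂(0.5302/0.2) = 0.74575
  P(4)·log₂(P(4)/Q(4)) = 0.3202·log₂(0.3202/0.2) = 0.21741
  P(5)·log₂(P(5)/Q(5)) = 0.0887·log₂(0.0887/0.2) = -0.10404

D_KL(P||Q) = -0.09972 - 0.04711 + 0.74575 + 0.21741 - 0.10404 = 0.71229 ≈ 0.7123 bits

D_KL(Q||P) = Σ Q(x) log₂(Q(x)/P(x))

Computing term by term:
  Q(1)·log₂(Q(1)/P(1)) = 0.2·log₂(0.2/0.0495) = 0.40290
  Q(2)·log₂(Q(2)/P(2)) = 0.2·log₂(0.2/0.0114) = 0.82658
  Q(3)·log₂(Q(3)/P(3)) = 0.2·log₂(0.2/0.5302) = -0.28131
  Q(4)·log₂(Q(4)/P(4)) = 0.2·log₂(0.2/0.3202) = -0.13579
  Q(5)·log₂(Q(5)/P(5)) = 0.2·log₂(0.2/0.0887) = 0.23460

D_KL(Q||P) = 0.40290 + 0.82658 - 0.28131 - 0.13579 + 0.23460 = 1.04698 ≈ 1.0470 bits

These are NOT equal (difference: 0.3347 bits). KL divergence is asymmetric: D_KL(P||Q) ≠ D_KL(Q||P) in general.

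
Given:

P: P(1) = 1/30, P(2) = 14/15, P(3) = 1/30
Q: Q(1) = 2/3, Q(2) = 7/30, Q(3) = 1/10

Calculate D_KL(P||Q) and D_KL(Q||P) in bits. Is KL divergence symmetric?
D_KL(P||Q) = 1.6698 bits, D_KL(Q||P) = 2.5731 bits. No, KL divergence is not symmetric.

D_KL(P||Q) = Σ P(x) log₂(P(x)/Q(x))

Computing term by term:
  P(1)·log₂(P(1)/Q(1)) = (1/30)·log₂((1/30)/(2/3)) = -0.14406
  P(2)·log₂(P(2)/Q(2)) = (14/15)·log₂((14/15)/(7/30)) = 1.86667
  P(3)·log₂(P(3)/Q(3)) = (1/30)·log₂((1/30)/(1/10)) = -0.05283

D_KL(P||Q) = -0.14406 + 1.86667 - 0.05283 = 1.66978 ≈ 1.6698 bits

D_KL(Q||P) = Σ Q(x) log₂(Q(x)/P(x))

Computing term by term:
  Q(1)·log₂(Q(1)/P(1)) = (2/3)·log₂((2/3)/(1/30)) = 2.88129
  Q(2)·log₂(Q(2)/P(2)) = (7/30)·log₂((7/30)/(14/15)) = -0.46667
  Q(3)·log₂(Q(3)/P(3)) = (1/10)·log₂((1/10)/(1/30)) = 0.15850

D_KL(Q||P) = 2.88129 - 0.46667 + 0.15850 = 2.57312 ≈ 2.5731 bits

These are NOT equal (difference: 0.9033 bits). KL divergence is asymmetric: D_KL(P||Q) ≠ D_KL(Q||P) in general.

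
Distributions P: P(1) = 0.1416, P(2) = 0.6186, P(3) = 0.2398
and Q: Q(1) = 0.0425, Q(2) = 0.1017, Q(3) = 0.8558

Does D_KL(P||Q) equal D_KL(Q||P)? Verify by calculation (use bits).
D_KL(P||Q) = 1.4170 bits, D_KL(Q||P) = 1.2321 bits. No — D_KL(P||Q) ≠ D_KL(Q||P) for this pair.

D_KL(P||Q) = Σ P(x) log₂(P(x)/Q(x))

Computing term by term:
  P(1)·log₂(P(1)/Q(1)) = 0.1416·log₂(0.1416/0.0425) = 0.24586
  P(2)·log₂(P(2)/Q(2)) = 0.6186·log₂(0.6186/0.1017) = 1.61126
  P(3)·log₂(P(3)/Q(3)) = 0.2398·log₂(0.2398/0.8558) = -0.44014

D_KL(P||Q) = 0.24586 + 1.61126 - 0.44014 = 1.41698 ≈ 1.4170 bits

D_KL(Q||P) = Σ Q(x) log₂(Q(x)/P(x))

Computing term by term:
  Q(1)·log₂(Q(1)/P(1)) = 0.0425·log₂(0.0425/0.1416) = -0.07379
  Q(2)·log₂(Q(2)/P(2)) = 0.1017·log₂(0.1017/0.6186) = -0.26490
  Q(3)·log₂(Q(3)/P(3)) = 0.8558·log₂(0.8558/0.2398) = 1.57077

D_KL(Q||P) = -0.07379 - 0.26490 + 1.57077 = 1.23208 ≈ 1.2321 bits

These are NOT equal (difference: 0.1849 bits). KL divergence is asymmetric: D_KL(P||Q) ≠ D_KL(Q||P) in general.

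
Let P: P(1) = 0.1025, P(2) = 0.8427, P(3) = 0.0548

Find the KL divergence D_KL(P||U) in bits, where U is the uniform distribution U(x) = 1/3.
0.8105 bits

U(i) = 1/3 for all i

D_KL(P||U) = Σ P(x) log₂(P(x) / (1/3))
           = Σ P(x) log₂(P(x)) + log₂(3)
           = log₂(3) - H(P)

H(P) = -Σ P(x) log₂(P(x)):
  -P(1)·log₂(P(1)) = -(0.1025)·log₂(0.1025) = 0.33685
  -P(2)·log₂(P(2)) = -(0.8427)·log₂(0.8427) = 0.20807
  -P(3)·log₂(P(3)) = -(0.0548)·log₂(0.0548) = 0.22959
H(P) = 0.33685 + 0.20807 + 0.22959 = 0.77451 bits

log₂(3) = 1.58496 bits

D_KL(P||U) = 1.58496 - 0.77451 = 0.81045 ≈ 0.8105 bits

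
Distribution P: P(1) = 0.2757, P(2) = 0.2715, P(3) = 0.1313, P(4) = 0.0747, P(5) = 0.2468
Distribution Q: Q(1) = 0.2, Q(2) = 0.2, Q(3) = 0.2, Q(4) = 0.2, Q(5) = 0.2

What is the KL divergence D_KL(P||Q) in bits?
0.1364 bits

D_KL(P||Q) = Σ P(x) log₂(P(x)/Q(x))

Computing term by term:
  P(1)·log₂(P(1)/Q(1)) = 0.2757·log₂(0.2757/0.2) = 0.12768
  P(2)·log₂(P(2)/Q(2)) = 0.2715·log₂(0.2715/0.2) = 0.11972
  P(3)·log₂(P(3)/Q(3)) = 0.1313·log₂(0.1313/0.2) = -0.07972
  P(4)·log₂(P(4)/Q(4)) = 0.0747·log₂(0.0747/0.2) = -0.10614
  P(5)·log₂(P(5)/Q(5)) = 0.2468·log₂(0.2468/0.2) = 0.07486

D_KL(P||Q) = 0.12768 + 0.11972 - 0.07972 - 0.10614 + 0.07486 = 0.13640 ≈ 0.1364 bits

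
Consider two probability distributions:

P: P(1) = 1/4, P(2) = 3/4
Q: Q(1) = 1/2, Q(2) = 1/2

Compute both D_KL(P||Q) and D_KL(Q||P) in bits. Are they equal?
D_KL(P||Q) = 0.1887 bits, D_KL(Q||P) = 0.2075 bits. No, they are not equal.

D_KL(P||Q) = Σ P(x) log₂(P(x)/Q(x))

Computing term by term:
  P(1)·log₂(P(1)/Q(1)) = (1/4)·log₂((1/4)/(1/2)) = -0.25000
  P(2)·log₂(P(2)/Q(2)) = (3/4)·log₂((3/4)/(1/2)) = 0.43872

D_KL(P||Q) = -0.25000 + 0.43872 = 0.18872 ≈ 0.1887 bits

D_KL(Q||P) = Σ Q(x) log₂(Q(x)/P(x))

Computing term by term:
  Q(1)·log₂(Q(1)/P(1)) = (1/2)·log₂((1/2)/(1/4)) = 0.50000
  Q(2)·log₂(Q(2)/P(2)) = (1/2)·log₂((1/2)/(3/4)) = -0.29248

D_KL(Q||P) = 0.50000 - 0.29248 = 0.20752 ≈ 0.2075 bits

These are NOT equal (difference: 0.0188 bits). KL divergence is asymmetric: D_KL(P||Q) ≠ D_KL(Q||P) in general.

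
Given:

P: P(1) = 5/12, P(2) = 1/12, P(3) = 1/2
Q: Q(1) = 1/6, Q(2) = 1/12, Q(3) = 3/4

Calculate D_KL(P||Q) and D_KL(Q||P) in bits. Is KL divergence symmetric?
D_KL(P||Q) = 0.2583 bits, D_KL(Q||P) = 0.2184 bits. No, KL divergence is not symmetric.

D_KL(P||Q) = Σ P(x) log₂(P(x)/Q(x))

Computing term by term:
  P(1)·log₂(P(1)/Q(1)) = (5/12)·log₂((5/12)/(1/6)) = 0.55080
  P(2)·log₂(P(2)/Q(2)) = (1/12)·log₂((1/12)/(1/12)) = 0.00000
  P(3)·log₂(P(3)/Q(3)) = (1/2)·log₂((1/2)/(3/4)) = -0.29248

D_KL(P||Q) = 0.55080 + 0.00000 - 0.29248 = 0.25832 ≈ 0.2583 bits

D_KL(Q||P) = Σ Q(x) log₂(Q(x)/P(x))

Computing term by term:
  Q(1)·log₂(Q(1)/P(1)) = (1/6)·log₂((1/6)/(5/12)) = -0.22032
  Q(2)·log₂(Q(2)/P(2)) = (1/12)·log₂((1/12)/(1/12)) = 0.00000
  Q(3)·log₂(Q(3)/P(3)) = (3/4)·log₂((3/4)/(1/2)) = 0.43872

D_KL(Q||P) = -0.22032 + 0.00000 + 0.43872 = 0.21840 ≈ 0.2184 bits

These are NOT equal (difference: 0.0399 bits). KL divergence is asymmetric: D_KL(P||Q) ≠ D_KL(Q||P) in general.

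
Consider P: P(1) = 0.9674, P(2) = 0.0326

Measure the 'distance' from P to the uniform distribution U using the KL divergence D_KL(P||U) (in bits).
0.7927 bits

U(i) = 1/2 for all i

D_KL(P||U) = Σ P(x) log₂(P(x) / (1/2))
           = Σ P(x) log₂(P(x)) + log₂(2)
           = log₂(2) - H(P)

H(P) = -Σ P(x) log₂(P(x)):
  -P(1)·log₂(P(1)) = -(0.9674)·log₂(0.9674) = 0.04626
  -P(2)·log₂(P(2)) = -(0.0326)·log₂(0.0326) = 0.16101
H(P) = 0.04626 + 0.16101 = 0.20727 bits

log₂(2) = 1.00000 bits

D_KL(P||U) = 1.00000 - 0.20727 = 0.79273 ≈ 0.7927 bits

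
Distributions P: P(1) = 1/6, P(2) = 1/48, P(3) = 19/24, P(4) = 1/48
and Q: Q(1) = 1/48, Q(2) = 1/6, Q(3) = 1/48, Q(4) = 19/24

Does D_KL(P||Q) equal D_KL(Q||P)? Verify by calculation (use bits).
D_KL(P||Q) = 4.4828 bits, D_KL(Q||P) = 4.4828 bits. Yes — for this pair D_KL(P||Q) = D_KL(Q||P).

D_KL(P||Q) = Σ P(x) log₂(P(x)/Q(x))

Computing term by term:
  P(1)·log₂(P(1)/Q(1)) = (1/6)·log₂((1/6)/(1/48)) = 0.50000
  P(2)·log₂(P(2)/Q(2)) = (1/48)·log₂((1/48)/(1/6)) = -0.06250
  P(3)·log₂(P(3)/Q(3)) = (19/24)·log₂((19/24)/(1/48)) = 4.15461
  P(4)·log₂(P(4)/Q(4)) = (1/48)·log₂((1/48)/(19/24)) = -0.10933

D_KL(P||Q) = 0.50000 - 0.06250 + 4.15461 - 0.10933 = 4.48278 ≈ 4.4828 bits

D_KL(Q||P) = Σ Q(x) log₂(Q(x)/P(x))

Computing term by term:
  Q(1)·log₂(Q(1)/P(1)) = (1/48)·log₂((1/48)/(1/6)) = -0.06250
  Q(2)·log₂(Q(2)/P(2)) = (1/6)·log₂((1/6)/(1/48)) = 0.50000
  Q(3)·log₂(Q(3)/P(3)) = (1/48)·log₂((1/48)/(19/24)) = -0.10933
  Q(4)·log₂(Q(4)/P(4)) = (19/24)·log₂((19/24)/(1/48)) = 4.15461

D_KL(Q||P) = -0.06250 + 0.50000 - 0.10933 + 4.15461 = 4.48278 ≈ 4.4828 bits

These ARE equal here. Q is P with outcomes relabeled (Q(1) = P(2), Q(2) = P(1), Q(3) = P(4), Q(4) = P(3)) by a relabeling that is its own inverse, so the two sums contain exactly the same terms in a different order. This is a special case — KL divergence is not symmetric in general: D_KL(P||Q) ≠ D_KL(Q||P) for most P, Q.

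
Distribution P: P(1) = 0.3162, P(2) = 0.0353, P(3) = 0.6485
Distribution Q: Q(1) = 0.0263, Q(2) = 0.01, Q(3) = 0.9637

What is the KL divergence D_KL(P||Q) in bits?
0.8281 bits

D_KL(P||Q) = Σ P(x) log₂(P(x)/Q(x))

Computing term by term:
  P(1)·log₂(P(1)/Q(1)) = 0.3162·log₂(0.3162/0.0263) = 1.13443
  P(2)·log₂(P(2)/Q(2)) = 0.0353·log₂(0.0353/0.01) = 0.06423
  P(3)·log₂(P(3)/Q(3)) = 0.6485·log₂(0.6485/0.9637) = -0.37060

D_KL(P||Q) = 1.13443 + 0.06423 - 0.37060 = 0.82806 ≈ 0.8281 bits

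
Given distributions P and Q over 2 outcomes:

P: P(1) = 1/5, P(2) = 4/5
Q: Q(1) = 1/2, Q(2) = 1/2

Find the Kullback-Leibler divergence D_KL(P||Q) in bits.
0.2781 bits

D_KL(P||Q) = Σ P(x) log₂(P(x)/Q(x))

Computing term by term:
  P(1)·log₂(P(1)/Q(1)) = (1/5)·log₂((1/5)/(1/2)) = -0.26439
  P(2)·log₂(P(2)/Q(2)) = (4/5)·log₂((4/5)/(1/2)) = 0.54246

D_KL(P||Q) = -0.26439 + 0.54246 = 0.27807 ≈ 0.2781 bits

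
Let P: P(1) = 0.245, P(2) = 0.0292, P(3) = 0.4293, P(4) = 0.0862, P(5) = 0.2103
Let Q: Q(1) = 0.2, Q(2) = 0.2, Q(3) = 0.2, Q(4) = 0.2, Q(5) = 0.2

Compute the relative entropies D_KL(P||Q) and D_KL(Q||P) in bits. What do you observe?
D_KL(P||Q) = 0.3743 bits, D_KL(Q||P) = 0.5046 bits. The two directions give different values (D_KL(Q||P) exceeds D_KL(P||Q) by 0.1303 bits): KL divergence is asymmetric.

D_KL(P||Q) = Σ P(x) log₂(P(x)/Q(x))

Computing term by term:
  P(1)·log₂(P(1)/Q(1)) = 0.245·log₂(0.245/0.2) = 0.07173
  P(2)·log₂(P(2)/Q(2)) = 0.0292·log₂(0.0292/0.2) = -0.08106
  P(3)·log₂(P(3)/Q(3)) = 0.4293·log₂(0.4293/0.2) = 0.47308
  P(4)·log₂(P(4)/Q(4)) = 0.0862·log₂(0.0862/0.2) = -0.10467
  P(5)·log₂(P(5)/Q(5)) = 0.2103·log₂(0.2103/0.2) = 0.01524

D_KL(P||Q) = 0.07173 - 0.08106 + 0.47308 - 0.10467 + 0.01524 = 0.37432 ≈ 0.3743 bits

D_KL(Q||P) = Σ Q(x) log₂(Q(x)/P(x))

Computing term by term:
  Q(1)·log₂(Q(1)/P(1)) = 0.2·log₂(0.2/0.245) = -0.05856
  Q(2)·log₂(Q(2)/P(2)) = 0.2·log₂(0.2/0.0292) = 0.55519
  Q(3)·log₂(Q(3)/P(3)) = 0.2·log₂(0.2/0.4293) = -0.22040
  Q(4)·log₂(Q(4)/P(4)) = 0.2·log₂(0.2/0.0862) = 0.24285
  Q(5)·log₂(Q(5)/P(5)) = 0.2·log₂(0.2/0.2103) = -0.01449

D_KL(Q||P) = -0.05856 + 0.55519 - 0.22040 + 0.24285 - 0.01449 = 0.50459 ≈ 0.5046 bits

These are NOT equal (difference: 0.1303 bits). KL divergence is asymmetric: D_KL(P||Q) ≠ D_KL(Q||P) in general.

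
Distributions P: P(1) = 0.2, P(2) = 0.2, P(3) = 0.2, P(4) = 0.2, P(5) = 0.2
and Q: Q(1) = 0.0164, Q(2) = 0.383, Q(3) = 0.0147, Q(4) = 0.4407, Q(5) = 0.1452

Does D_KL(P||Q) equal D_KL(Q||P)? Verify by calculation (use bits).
D_KL(P||Q) = 1.1518 bits, D_KL(Q||P) = 0.6797 bits. No — D_KL(P||Q) ≠ D_KL(Q||P) for this pair.

D_KL(P||Q) = Σ P(x) log₂(P(x)/Q(x))

Computing term by term:
  P(1)·log₂(P(1)/Q(1)) = 0.2·log₂(0.2/0.0164) = 0.72165
  P(2)·log₂(P(2)/Q(2)) = 0.2·log₂(0.2/0.383) = -0.18747
  P(3)·log₂(P(3)/Q(3)) = 0.2·log₂(0.2/0.0147) = 0.75322
  P(4)·log₂(P(4)/Q(4)) = 0.2·log₂(0.2/0.4407) = -0.22796
  P(5)·log₂(P(5)/Q(5)) = 0.2·log₂(0.2/0.1452) = 0.09239

D_KL(P||Q) = 0.72165 - 0.18747 + 0.75322 - 0.22796 + 0.09239 = 1.15183 ≈ 1.1518 bits

D_KL(Q||P) = Σ Q(x) log₂(Q(x)/P(x))

Computing term by term:
  Q(1)·log₂(Q(1)/P(1)) = 0.0164·log₂(0.0164/0.2) = -0.05918
  Q(2)·log₂(Q(2)/P(2)) = 0.383·log₂(0.383/0.2) = 0.35900
  Q(3)·log₂(Q(3)/P(3)) = 0.0147·log₂(0.0147/0.2) = -0.05536
  Q(4)·log₂(Q(4)/P(4)) = 0.4407·log₂(0.4407/0.2) = 0.50231
  Q(5)·log₂(Q(5)/P(5)) = 0.1452·log₂(0.1452/0.2) = -0.06708

D_KL(Q||P) = -0.05918 + 0.35900 - 0.05536 + 0.50231 - 0.06708 = 0.67969 ≈ 0.6797 bits

These are NOT equal (difference: 0.4721 bits). KL divergence is asymmetric: D_KL(P||Q) ≠ D_KL(Q||P) in general.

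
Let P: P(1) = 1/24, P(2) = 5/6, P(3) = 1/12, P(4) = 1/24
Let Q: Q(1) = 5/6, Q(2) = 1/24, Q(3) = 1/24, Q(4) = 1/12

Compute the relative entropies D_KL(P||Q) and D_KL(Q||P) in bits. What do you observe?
D_KL(P||Q) = 3.4632 bits, D_KL(Q||P) = 3.4632 bits. The two directions give the same value here, because Q is a self-inverse relabeling of P; in general KL divergence is asymmetric.

D_KL(P||Q) = Σ P(x) log₂(P(x)/Q(x))

Computing term by term:
  P(1)·log₂(P(1)/Q(1)) = (1/24)·log₂((1/24)/(5/6)) = -0.18008
  P(2)·log₂(P(2)/Q(2)) = (5/6)·log₂((5/6)/(1/24)) = 3.60161
  P(3)·log₂(P(3)/Q(3)) = (1/12)·log₂((1/12)/(1/24)) = 0.08333
  P(4)·log₂(P(4)/Q(4)) = (1/24)·log₂((1/24)/(1/12)) = -0.04167

D_KL(P||Q) = -0.18008 + 3.60161 + 0.08333 - 0.04167 = 3.46319 ≈ 3.4632 bits

D_KL(Q||P) = Σ Q(x) log₂(Q(x)/P(x))

Computing term by term:
  Q(1)·log₂(Q(1)/P(1)) = (5/6)·log₂((5/6)/(1/24)) = 3.60161
  Q(2)·log₂(Q(2)/P(2)) = (1/24)·log₂((1/24)/(5/6)) = -0.18008
  Q(3)·log₂(Q(3)/P(3)) = (1/24)·log₂((1/24)/(1/12)) = -0.04167
  Q(4)·log₂(Q(4)/P(4)) = (1/12)·log₂((1/12)/(1/24)) = 0.08333

D_KL(Q||P) = 3.60161 - 0.18008 - 0.04167 + 0.08333 = 3.46319 ≈ 3.4632 bits

These ARE equal here. Q is P with outcomes relabeled (Q(1) = P(2), Q(2) = P(1), Q(3) = P(4), Q(4) = P(3)) by a relabeling that is its own inverse, so the two sums contain exactly the same terms in a different order. This is a special case — KL divergence is not symmetric in general: D_KL(P||Q) ≠ D_KL(Q||P) for most P, Q.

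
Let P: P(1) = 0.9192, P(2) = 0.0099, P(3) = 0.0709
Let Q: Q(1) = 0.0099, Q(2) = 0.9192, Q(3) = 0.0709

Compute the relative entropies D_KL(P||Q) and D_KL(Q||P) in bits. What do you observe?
D_KL(P||Q) = 5.9439 bits, D_KL(Q||P) = 5.9439 bits. The two directions give the same value here, because Q is a self-inverse relabeling of P; in general KL divergence is asymmetric.

D_KL(P||Q) = Σ P(x) log₂(P(x)/Q(x))

Computing term by term:
  P(1)·log₂(P(1)/Q(1)) = 0.9192·log₂(0.9192/0.0099) = 6.00863
  P(2)·log₂(P(2)/Q(2)) = 0.0099·log₂(0.0099/0.9192) = -0.06471
  P(3)·log₂(P(3)/Q(3)) = 0.0709·log₂(0.0709/0.0709) = 0.00000

D_KL(P||Q) = 6.00863 - 0.06471 + 0.00000 = 5.94392 ≈ 5.9439 bits

D_KL(Q||P) = Σ Q(x) log₂(Q(x)/P(x))

Computing term by term:
  Q(1)·log₂(Q(1)/P(1)) = 0.0099·log₂(0.0099/0.9192) = -0.06471
  Q(2)·log₂(Q(2)/P(2)) = 0.9192·log₂(0.9192/0.0099) = 6.00863
  Q(3)·log₂(Q(3)/P(3)) = 0.0709·log₂(0.0709/0.0709) = 0.00000

D_KL(Q||P) = -0.06471 + 6.00863 + 0.00000 = 5.94392 ≈ 5.9439 bits

These ARE equal here. Q is P with outcomes relabeled (Q(1) = P(2), Q(2) = P(1)) by a relabeling that is its own inverse, so the two sums contain exactly the same terms in a different order. This is a special case — KL divergence is not symmetric in general: D_KL(P||Q) ≠ D_KL(Q||P) for most P, Q.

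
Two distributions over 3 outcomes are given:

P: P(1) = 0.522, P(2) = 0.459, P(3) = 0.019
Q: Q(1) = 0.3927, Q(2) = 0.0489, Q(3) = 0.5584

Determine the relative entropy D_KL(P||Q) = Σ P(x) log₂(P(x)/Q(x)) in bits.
1.6045 bits

D_KL(P||Q) = Σ P(x) log₂(P(x)/Q(x))

Computing term by term:
  P(1)·log₂(P(1)/Q(1)) = 0.522·log₂(0.522/0.3927) = 0.21434
  P(2)·log₂(P(2)/Q(2)) = 0.459·log₂(0.459/0.0489) = 1.48284
  P(3)·log₂(P(3)/Q(3)) = 0.019·log₂(0.019/0.5584) = -0.09267

D_KL(P||Q) = 0.21434 + 1.48284 - 0.09267 = 1.60451 ≈ 1.6045 bits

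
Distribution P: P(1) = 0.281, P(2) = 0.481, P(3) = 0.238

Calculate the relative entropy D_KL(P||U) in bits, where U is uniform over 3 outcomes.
0.0696 bits

U(i) = 1/3 for all i

D_KL(P||U) = Σ P(x) log₂(P(x) / (1/3))
           = Σ P(x) log₂(P(x)) + log₂(3)
           = log₂(3) - H(P)

H(P) = -Σ P(x) log₂(P(x)):
  -P(1)·log₂(P(1)) = -(0.281)·log₂(0.281) = 0.51461
  -P(2)·log₂(P(2)) = -(0.481)·log₂(0.481) = 0.50788
  -P(3)·log₂(P(3)) = -(0.238)·log₂(0.238) = 0.49289
H(P) = 0.51461 + 0.50788 + 0.49289 = 1.51538 bits

log₂(3) = 1.58496 bits

D_KL(P||U) = 1.58496 - 1.51538 = 0.06958 ≈ 0.0696 bits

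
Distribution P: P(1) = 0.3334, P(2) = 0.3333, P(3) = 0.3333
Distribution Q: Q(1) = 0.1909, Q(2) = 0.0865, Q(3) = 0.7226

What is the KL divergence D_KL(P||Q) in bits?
0.5447 bits

D_KL(P||Q) = Σ P(x) log₂(P(x)/Q(x))

Computing term by term:
  P(1)·log₂(P(1)/Q(1)) = 0.3334·log₂(0.3334/0.1909) = 0.26820
  P(2)·log₂(P(2)/Q(2)) = 0.3333·log₂(0.3333/0.0865) = 0.64862
  P(3)·log₂(P(3)/Q(3)) = 0.3333·log₂(0.3333/0.7226) = -0.37209

D_KL(P||Q) = 0.26820 + 0.64862 - 0.37209 = 0.54473 ≈ 0.5447 bits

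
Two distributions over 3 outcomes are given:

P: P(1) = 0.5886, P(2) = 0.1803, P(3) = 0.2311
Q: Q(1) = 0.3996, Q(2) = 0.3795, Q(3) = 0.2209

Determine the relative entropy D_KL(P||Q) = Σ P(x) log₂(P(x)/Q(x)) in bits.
0.1503 bits

D_KL(P||Q) = Σ P(x) log₂(P(x)/Q(x))

Computing term by term:
  P(1)·log₂(P(1)/Q(1)) = 0.5886·log₂(0.5886/0.3996) = 0.32887
  P(2)·log₂(P(2)/Q(2)) = 0.1803·log₂(0.1803/0.3795) = -0.19359
  P(3)·log₂(P(3)/Q(3)) = 0.2311·log₂(0.2311/0.2209) = 0.01505

D_KL(P||Q) = 0.32887 - 0.19359 + 0.01505 = 0.15033 ≈ 0.1503 bits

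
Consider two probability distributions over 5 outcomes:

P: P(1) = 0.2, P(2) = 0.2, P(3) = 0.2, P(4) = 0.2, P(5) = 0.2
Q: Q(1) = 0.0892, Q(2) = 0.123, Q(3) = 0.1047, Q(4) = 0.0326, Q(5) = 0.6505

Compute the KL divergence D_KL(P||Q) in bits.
0.7431 bits

D_KL(P||Q) = Σ P(x) log₂(P(x)/Q(x))

Computing term by term:
  P(1)·log₂(P(1)/Q(1)) = 0.2·log₂(0.2/0.0892) = 0.23298
  P(2)·log₂(P(2)/Q(2)) = 0.2·log₂(0.2/0.123) = 0.14027
  P(3)·log₂(P(3)/Q(3)) = 0.2·log₂(0.2/0.1047) = 0.18675
  P(4)·log₂(P(4)/Q(4)) = 0.2·log₂(0.2/0.0326) = 0.52341
  P(5)·log₂(P(5)/Q(5)) = 0.2·log₂(0.2/0.6505) = -0.34031

D_KL(P||Q) = 0.23298 + 0.14027 + 0.18675 + 0.52341 - 0.34031 = 0.74310 ≈ 0.7431 bits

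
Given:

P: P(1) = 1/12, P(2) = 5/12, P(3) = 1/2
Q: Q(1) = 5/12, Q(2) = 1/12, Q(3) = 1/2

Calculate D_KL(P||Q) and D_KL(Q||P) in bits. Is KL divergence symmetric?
D_KL(P||Q) = 0.7740 bits, D_KL(Q||P) = 0.7740 bits. The two values coincide for this particular pair, but no — KL divergence is not symmetric in general.

D_KL(P||Q) = Σ P(x) log₂(P(x)/Q(x))

Computing term by term:
  P(1)·log₂(P(1)/Q(1)) = (1/12)·log₂((1/12)/(5/12)) = -0.19349
  P(2)·log₂(P(2)/Q(2)) = (5/12)·log₂((5/12)/(1/12)) = 0.96747
  P(3)·log₂(P(3)/Q(3)) = (1/2)·log₂((1/2)/(1/2)) = 0.00000

D_KL(P||Q) = -0.19349 + 0.96747 + 0.00000 = 0.77398 ≈ 0.7740 bits

D_KL(Q||P) = Σ Q(x) log₂(Q(x)/P(x))

Computing term by term:
  Q(1)·log₂(Q(1)/P(1)) = (5/12)·log₂((5/12)/(1/12)) = 0.96747
  Q(2)·log₂(Q(2)/P(2)) = (1/12)·log₂((1/12)/(5/12)) = -0.19349
  Q(3)·log₂(Q(3)/P(3)) = (1/2)·log₂((1/2)/(1/2)) = 0.00000

D_KL(Q||P) = 0.96747 - 0.19349 + 0.00000 = 0.77398 ≈ 0.7740 bits

These ARE equal here. Q is P with outcomes relabeled (Q(1) = P(2), Q(2) = P(1)) by a relabeling that is its own inverse, so the two sums contain exactly the same terms in a different order. This is a special case — KL divergence is not symmetric in general: D_KL(P||Q) ≠ D_KL(Q||P) for most P, Q.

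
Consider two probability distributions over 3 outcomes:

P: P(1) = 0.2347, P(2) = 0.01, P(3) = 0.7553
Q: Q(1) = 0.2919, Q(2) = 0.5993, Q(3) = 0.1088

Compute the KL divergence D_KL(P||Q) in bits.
1.9784 bits

D_KL(P||Q) = Σ P(x) log₂(P(x)/Q(x))

Computing term by term:
  P(1)·log₂(P(1)/Q(1)) = 0.2347·log₂(0.2347/0.2919) = -0.07385
  P(2)·log₂(P(2)/Q(2)) = 0.01·log₂(0.01/0.5993) = -0.05905
  P(3)·log₂(P(3)/Q(3)) = 0.7553·log₂(0.7553/0.1088) = 2.11134

D_KL(P||Q) = -0.07385 - 0.05905 + 2.11134 = 1.97844 ≈ 1.9784 bits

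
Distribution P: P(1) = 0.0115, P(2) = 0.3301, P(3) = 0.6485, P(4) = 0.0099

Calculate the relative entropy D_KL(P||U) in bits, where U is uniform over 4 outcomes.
0.9270 bits

U(i) = 1/4 for all i

D_KL(P||U) = Σ P(x) log₂(P(x) / (1/4))
           = Σ P(x) log₂(P(x)) + log₂(4)
           = log₂(4) - H(P)

H(P) = -Σ P(x) log₂(P(x)):
  -P(1)·log₂(P(1)) = -(0.0115)·log₂(0.0115) = 0.07409
  -P(2)·log₂(P(2)) = -(0.3301)·log₂(0.3301) = 0.52784
  -P(3)·log₂(P(3)) = -(0.6485)·log₂(0.6485) = 0.40520
  -P(4)·log₂(P(4)) = -(0.0099)·log₂(0.0099) = 0.06592
H(P) = 0.07409 + 0.52784 + 0.40520 + 0.06592 = 1.07305 bits

log₂(4) = 2.00000 bits

D_KL(P||U) = 2.00000 - 1.07305 = 0.92695 ≈ 0.9270 bits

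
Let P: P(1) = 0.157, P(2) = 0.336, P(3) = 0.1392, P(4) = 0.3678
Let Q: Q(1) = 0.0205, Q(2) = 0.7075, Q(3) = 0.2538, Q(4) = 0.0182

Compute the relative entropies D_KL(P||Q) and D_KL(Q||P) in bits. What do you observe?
D_KL(P||Q) = 1.5747 bits, D_KL(Q||P) = 0.8408 bits. The two directions give different values (D_KL(P||Q) exceeds D_KL(Q||P) by 0.7339 bits): KL divergence is asymmetric.

D_KL(P||Q) = Σ P(x) log₂(P(x)/Q(x))

Computing term by term:
  P(1)·log₂(P(1)/Q(1)) = 0.157·log₂(0.157/0.0205) = 0.46112
  P(2)·log₂(P(2)/Q(2)) = 0.336·log₂(0.336/0.7075) = -0.36095
  P(3)·log₂(P(3)/Q(3)) = 0.1392·log₂(0.1392/0.2538) = -0.12062
  P(4)·log₂(P(4)/Q(4)) = 0.3678·log₂(0.3678/0.0182) = 1.59512

D_KL(P||Q) = 0.46112 - 0.36095 - 0.12062 + 1.59512 = 1.57467 ≈ 1.5747 bits

D_KL(Q||P) = Σ Q(x) log₂(Q(x)/P(x))

Computing term by term:
  Q(1)·log₂(Q(1)/P(1)) = 0.0205·log₂(0.0205/0.157) = -0.06021
  Q(2)·log₂(Q(2)/P(2)) = 0.7075·log₂(0.7075/0.336) = 0.76005
  Q(3)·log₂(Q(3)/P(3)) = 0.2538·log₂(0.2538/0.1392) = 0.21993
  Q(4)·log₂(Q(4)/P(4)) = 0.0182·log₂(0.0182/0.3678) = -0.07893

D_KL(Q||P) = -0.06021 + 0.76005 + 0.21993 - 0.07893 = 0.84084 ≈ 0.8408 bits

These are NOT equal (difference: 0.7339 bits). KL divergence is asymmetric: D_KL(P||Q) ≠ D_KL(Q||P) in general.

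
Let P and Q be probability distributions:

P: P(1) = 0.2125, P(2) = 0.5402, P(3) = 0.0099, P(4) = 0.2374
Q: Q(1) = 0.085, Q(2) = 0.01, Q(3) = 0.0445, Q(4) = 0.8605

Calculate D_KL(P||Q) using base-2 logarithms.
2.9275 bits

D_KL(P||Q) = Σ P(x) log₂(P(x)/Q(x))

Computing term by term:
  P(1)·log₂(P(1)/Q(1)) = 0.2125·log₂(0.2125/0.085) = 0.28091
  P(2)·log₂(P(2)/Q(2)) = 0.5402·log₂(0.5402/0.01) = 3.10908
  P(3)·log₂(P(3)/Q(3)) = 0.0099·log₂(0.0099/0.0445) = -0.02147
  P(4)·log₂(P(4)/Q(4)) = 0.2374·log₂(0.2374/0.8605) = -0.44105

D_KL(P||Q) = 0.28091 + 3.10908 - 0.02147 - 0.44105 = 2.92747 ≈ 2.9275 bits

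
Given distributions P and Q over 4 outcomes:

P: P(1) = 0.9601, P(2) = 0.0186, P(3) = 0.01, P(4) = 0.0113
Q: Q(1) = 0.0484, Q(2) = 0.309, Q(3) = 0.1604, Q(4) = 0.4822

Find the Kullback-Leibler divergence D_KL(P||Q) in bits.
3.9615 bits

D_KL(P||Q) = Σ P(x) log₂(P(x)/Q(x))

Computing term by term:
  P(1)·log₂(P(1)/Q(1)) = 0.9601·log₂(0.9601/0.0484) = 4.13813
  P(2)·log₂(P(2)/Q(2)) = 0.0186·log₂(0.0186/0.309) = -0.07541
  P(3)·log₂(P(3)/Q(3)) = 0.01·log₂(0.01/0.1604) = -0.04004
  P(4)·log₂(P(4)/Q(4)) = 0.0113·log₂(0.0113/0.4822) = -0.06119

D_KL(P||Q) = 4.13813 - 0.07541 - 0.04004 - 0.06119 = 3.96149 ≈ 3.9615 bits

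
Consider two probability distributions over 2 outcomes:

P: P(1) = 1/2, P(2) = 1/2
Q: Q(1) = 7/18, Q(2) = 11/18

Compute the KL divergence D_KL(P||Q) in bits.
0.0365 bits

D_KL(P||Q) = Σ P(x) log₂(P(x)/Q(x))

Computing term by term:
  P(1)·log₂(P(1)/Q(1)) = (1/2)·log₂((1/2)/(7/18)) = 0.18129
  P(2)·log₂(P(2)/Q(2)) = (1/2)·log₂((1/2)/(11/18)) = -0.14475

D_KL(P||Q) = 0.18129 - 0.14475 = 0.03654 ≈ 0.0365 bits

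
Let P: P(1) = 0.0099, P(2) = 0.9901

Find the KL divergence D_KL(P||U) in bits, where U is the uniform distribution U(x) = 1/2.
0.9199 bits

U(i) = 1/2 for all i

D_KL(P||U) = Σ P(x) log₂(P(x) / (1/2))
           = Σ P(x) log₂(P(x)) + log₂(2)
           = log₂(2) - H(P)

H(P) = -Σ P(x) log₂(P(x)):
  -P(1)·log₂(P(1)) = -(0.0099)·log₂(0.0099) = 0.06592
  -P(2)·log₂(P(2)) = -(0.9901)·log₂(0.9901) = 0.01421
H(P) = 0.06592 + 0.01421 = 0.08013 bits

log₂(2) = 1.00000 bits

D_KL(P||U) = 1.00000 - 0.08013 = 0.91987 ≈ 0.9199 bits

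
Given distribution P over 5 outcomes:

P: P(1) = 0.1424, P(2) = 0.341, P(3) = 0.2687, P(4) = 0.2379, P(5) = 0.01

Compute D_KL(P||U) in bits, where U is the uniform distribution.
0.3235 bits

U(i) = 1/5 for all i

D_KL(P||U) = Σ P(x) log₂(P(x) / (1/5))
           = Σ P(x) log₂(P(x)) + log₂(5)
           = log₂(5) - H(P)

H(P) = -Σ P(x) log₂(P(x)):
  -P(1)·log₂(P(1)) = -(0.1424)·log₂(0.1424) = 0.40043
  -P(2)·log₂(P(2)) = -(0.341)·log₂(0.341) = 0.52929
  -P(3)·log₂(P(3)) = -(0.2687)·log₂(0.2687) = 0.50944
  -P(4)·log₂(P(4)) = -(0.2379)·log₂(0.2379) = 0.49283
  -P(5)·log₂(P(5)) = -(0.01)·log₂(0.01) = 0.06644
H(P) = 0.40043 + 0.52929 + 0.50944 + 0.49283 + 0.06644 = 1.99843 bits

log₂(5) = 2.32193 bits

D_KL(P||U) = 2.32193 - 1.99843 = 0.32350 ≈ 0.3235 bits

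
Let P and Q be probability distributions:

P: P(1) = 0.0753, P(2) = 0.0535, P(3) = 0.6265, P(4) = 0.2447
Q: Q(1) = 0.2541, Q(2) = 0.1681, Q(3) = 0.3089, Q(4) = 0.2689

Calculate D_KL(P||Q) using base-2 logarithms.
0.3854 bits

D_KL(P||Q) = Σ P(x) log₂(P(x)/Q(x))

Computing term by term:
  P(1)·log₂(P(1)/Q(1)) = 0.0753·log₂(0.0753/0.2541) = -0.13213
  P(2)·log₂(P(2)/Q(2)) = 0.0535·log₂(0.0535/0.1681) = -0.08837
  P(3)·log₂(P(3)/Q(3)) = 0.6265·log₂(0.6265/0.3089) = 0.63914
  P(4)·log₂(P(4)/Q(4)) = 0.2447·log₂(0.2447/0.2689) = -0.03329

D_KL(P||Q) = -0.13213 - 0.08837 + 0.63914 - 0.03329 = 0.38535 ≈ 0.3854 bits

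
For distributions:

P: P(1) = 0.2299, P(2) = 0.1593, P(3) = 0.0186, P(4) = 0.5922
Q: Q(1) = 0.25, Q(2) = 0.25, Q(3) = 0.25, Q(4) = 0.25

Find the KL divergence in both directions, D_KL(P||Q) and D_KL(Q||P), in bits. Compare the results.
D_KL(P||Q) = 0.5357 bits, D_KL(Q||P) = 0.8189 bits. D_KL(Q||P) is larger than D_KL(P||Q) by 0.2832 bits; the two directions differ.

D_KL(P||Q) = Σ P(x) log₂(P(x)/Q(x))

Computing term by term:
  P(1)·log₂(P(1)/Q(1)) = 0.2299·log₂(0.2299/0.25) = -0.02780
  P(2)·log₂(P(2)/Q(2)) = 0.1593·log₂(0.1593/0.25) = -0.10357
  P(3)·log₂(P(3)/Q(3)) = 0.0186·log₂(0.0186/0.25) = -0.06972
  P(4)·log₂(P(4)/Q(4)) = 0.5922·log₂(0.5922/0.25) = 0.73679

D_KL(P||Q) = -0.02780 - 0.10357 - 0.06972 + 0.73679 = 0.53570 ≈ 0.5357 bits

D_KL(Q||P) = Σ Q(x) log₂(Q(x)/P(x))

Computing term by term:
  Q(1)·log₂(Q(1)/P(1)) = 0.25·log₂(0.25/0.2299) = 0.03023
  Q(2)·log₂(Q(2)/P(2)) = 0.25·log₂(0.25/0.1593) = 0.16255
  Q(3)·log₂(Q(3)/P(3)) = 0.25·log₂(0.25/0.0186) = 0.93714
  Q(4)·log₂(Q(4)/P(4)) = 0.25·log₂(0.25/0.5922) = -0.31104

D_KL(Q||P) = 0.03023 + 0.16255 + 0.93714 - 0.31104 = 0.81888 ≈ 0.8189 bits

These are NOT equal (difference: 0.2832 bits). KL divergence is asymmetric: D_KL(P||Q) ≠ D_KL(Q||P) in general.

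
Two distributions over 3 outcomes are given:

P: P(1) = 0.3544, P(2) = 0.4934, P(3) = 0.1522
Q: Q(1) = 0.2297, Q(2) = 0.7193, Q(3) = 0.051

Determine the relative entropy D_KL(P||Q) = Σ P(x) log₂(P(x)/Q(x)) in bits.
0.1935 bits

D_KL(P||Q) = Σ P(x) log₂(P(x)/Q(x))

Computing term by term:
  P(1)·log₂(P(1)/Q(1)) = 0.3544·log₂(0.3544/0.2297) = 0.22172
  P(2)·log₂(P(2)/Q(2)) = 0.4934·log₂(0.4934/0.7193) = -0.26833
  P(3)·log₂(P(3)/Q(3)) = 0.1522·log₂(0.1522/0.051) = 0.24008

D_KL(P||Q) = 0.22172 - 0.26833 + 0.24008 = 0.19347 ≈ 0.1935 bits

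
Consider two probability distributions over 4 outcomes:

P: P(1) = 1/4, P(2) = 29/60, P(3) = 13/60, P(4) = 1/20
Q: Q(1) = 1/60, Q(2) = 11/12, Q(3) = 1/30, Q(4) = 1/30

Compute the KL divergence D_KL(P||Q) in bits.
1.1448 bits

D_KL(P||Q) = Σ P(x) log₂(P(x)/Q(x))

Computing term by term:
  P(1)·log₂(P(1)/Q(1)) = (1/4)·log₂((1/4)/(1/60)) = 0.97672
  P(2)·log₂(P(2)/Q(2)) = (29/60)·log₂((29/60)/(11/12)) = -0.44630
  P(3)·log₂(P(3)/Q(3)) = (13/60)·log₂((13/60)/(1/30)) = 0.58510
  P(4)·log₂(P(4)/Q(4)) = (1/20)·log₂((1/20)/(1/30)) = 0.02925

D_KL(P||Q) = 0.97672 - 0.44630 + 0.58510 + 0.02925 = 1.14477 ≈ 1.1448 bits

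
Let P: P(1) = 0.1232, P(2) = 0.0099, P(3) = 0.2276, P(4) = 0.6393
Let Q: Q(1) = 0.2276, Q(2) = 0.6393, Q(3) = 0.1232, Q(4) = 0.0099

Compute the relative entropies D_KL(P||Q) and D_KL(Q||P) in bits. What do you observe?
D_KL(P||Q) = 3.8770 bits, D_KL(Q||P) = 3.8770 bits. The two directions give the same value here, because Q is a self-inverse relabeling of P; in general KL divergence is asymmetric.

D_KL(P||Q) = Σ P(x) log₂(P(x)/Q(x))

Computing term by term:
  P(1)·log₂(P(1)/Q(1)) = 0.1232·log₂(0.1232/0.2276) = -0.10909
  P(2)·log₂(P(2)/Q(2)) = 0.0099·log₂(0.0099/0.6393) = -0.05953
  P(3)·log₂(P(3)/Q(3)) = 0.2276·log₂(0.2276/0.1232) = 0.20154
  P(4)·log₂(P(4)/Q(4)) = 0.6393·log₂(0.6393/0.0099) = 3.84406

D_KL(P||Q) = -0.10909 - 0.05953 + 0.20154 + 3.84406 = 3.87698 ≈ 3.8770 bits

D_KL(Q||P) = Σ Q(x) log₂(Q(x)/P(x))

Computing term by term:
  Q(1)·log₂(Q(1)/P(1)) = 0.2276·log₂(0.2276/0.1232) = 0.20154
  Q(2)·log₂(Q(2)/P(2)) = 0.6393·log₂(0.6393/0.0099) = 3.84406
  Q(3)·log₂(Q(3)/P(3)) = 0.1232·log₂(0.1232/0.2276) = -0.10909
  Q(4)·log₂(Q(4)/P(4)) = 0.0099·log₂(0.0099/0.6393) = -0.05953

D_KL(Q||P) = 0.20154 + 3.84406 - 0.10909 - 0.05953 = 3.87698 ≈ 3.8770 bits

These ARE equal here. Q is P with outcomes relabeled (Q(1) = P(3), Q(2) = P(4), Q(3) = P(1), Q(4) = P(2)) by a relabeling that is its own inverse, so the two sums contain exactly the same terms in a different order. This is a special case — KL divergence is not symmetric in general: D_KL(P||Q) ≠ D_KL(Q||P) for most P, Q.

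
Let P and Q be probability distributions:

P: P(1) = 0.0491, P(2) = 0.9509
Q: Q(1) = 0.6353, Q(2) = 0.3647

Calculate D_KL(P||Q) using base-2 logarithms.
1.1333 bits

D_KL(P||Q) = Σ P(x) log₂(P(x)/Q(x))

Computing term by term:
  P(1)·log₂(P(1)/Q(1)) = 0.0491·log₂(0.0491/0.6353) = -0.18136
  P(2)·log₂(P(2)/Q(2)) = 0.9509·log₂(0.9509/0.3647) = 1.31470

D_KL(P||Q) = -0.18136 + 1.31470 = 1.13334 ≈ 1.1333 bits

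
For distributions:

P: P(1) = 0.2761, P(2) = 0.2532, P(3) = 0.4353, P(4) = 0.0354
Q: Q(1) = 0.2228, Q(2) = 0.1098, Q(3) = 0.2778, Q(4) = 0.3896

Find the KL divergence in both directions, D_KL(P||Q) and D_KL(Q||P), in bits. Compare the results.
D_KL(P||Q) = 0.5502 bits, D_KL(Q||P) = 0.9668 bits. D_KL(Q||P) is larger than D_KL(P||Q) by 0.4166 bits; the two directions differ.

D_KL(P||Q) = Σ P(x) log₂(P(x)/Q(x))

Computing term by term:
  P(1)·log₂(P(1)/Q(1)) = 0.2761·log₂(0.2761/0.2228) = 0.08544
  P(2)·log₂(P(2)/Q(2)) = 0.2532·log₂(0.2532/0.1098) = 0.30521
  P(3)·log₂(P(3)/Q(3)) = 0.4353·log₂(0.4353/0.2778) = 0.28206
  P(4)·log₂(P(4)/Q(4)) = 0.0354·log₂(0.0354/0.3896) = -0.12249

D_KL(P||Q) = 0.08544 + 0.30521 + 0.28206 - 0.12249 = 0.55022 ≈ 0.5502 bits

D_KL(Q||P) = Σ Q(x) log₂(Q(x)/P(x))

Computing term by term:
  Q(1)·log₂(Q(1)/P(1)) = 0.2228·log₂(0.2228/0.2761) = -0.06894
  Q(2)·log₂(Q(2)/P(2)) = 0.1098·log₂(0.1098/0.2532) = -0.13235
  Q(3)·log₂(Q(3)/P(3)) = 0.2778·log₂(0.2778/0.4353) = -0.18000
  Q(4)·log₂(Q(4)/P(4)) = 0.3896·log₂(0.3896/0.0354) = 1.34808

D_KL(Q||P) = -0.06894 - 0.13235 - 0.18000 + 1.34808 = 0.96679 ≈ 0.9668 bits

These are NOT equal (difference: 0.4166 bits). KL divergence is asymmetric: D_KL(P||Q) ≠ D_KL(Q||P) in general.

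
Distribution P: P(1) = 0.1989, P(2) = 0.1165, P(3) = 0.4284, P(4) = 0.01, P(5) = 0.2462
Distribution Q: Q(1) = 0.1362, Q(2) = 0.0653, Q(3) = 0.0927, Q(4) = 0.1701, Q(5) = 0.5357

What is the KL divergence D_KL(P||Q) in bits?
0.8350 bits

D_KL(P||Q) = Σ P(x) log₂(P(x)/Q(x))

Computing term by term:
  P(1)·log₂(P(1)/Q(1)) = 0.1989·log₂(0.1989/0.1362) = 0.10866
  P(2)·log₂(P(2)/Q(2)) = 0.1165·log₂(0.1165/0.0653) = 0.09730
  P(3)·log₂(P(3)/Q(3)) = 0.4284·log₂(0.4284/0.0927) = 0.94604
  P(4)·log₂(P(4)/Q(4)) = 0.01·log₂(0.01/0.1701) = -0.04088
  P(5)·log₂(P(5)/Q(5)) = 0.2462·log₂(0.2462/0.5357) = -0.27614

D_KL(P||Q) = 0.10866 + 0.09730 + 0.94604 - 0.04088 - 0.27614 = 0.83498 ≈ 0.8350 bits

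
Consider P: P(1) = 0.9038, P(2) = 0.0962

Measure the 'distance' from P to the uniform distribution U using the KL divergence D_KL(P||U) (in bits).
0.5432 bits

U(i) = 1/2 for all i

D_KL(P||U) = Σ P(x) log₂(P(x) / (1/2))
           = Σ P(x) log₂(P(x)) + log₂(2)
           = log₂(2) - H(P)

H(P) = -Σ P(x) log₂(P(x)):
  -P(1)·log₂(P(1)) = -(0.9038)·log₂(0.9038) = 0.13189
  -P(2)·log₂(P(2)) = -(0.0962)·log₂(0.0962) = 0.32495
H(P) = 0.13189 + 0.32495 = 0.45684 bits

log₂(2) = 1.00000 bits

D_KL(P||U) = 1.00000 - 0.45684 = 0.54316 ≈ 0.5432 bits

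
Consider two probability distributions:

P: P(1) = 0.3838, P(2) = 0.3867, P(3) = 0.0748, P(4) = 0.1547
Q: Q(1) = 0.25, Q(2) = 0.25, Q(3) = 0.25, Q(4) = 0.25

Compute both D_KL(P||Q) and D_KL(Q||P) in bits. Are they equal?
D_KL(P||Q) = 0.2434 bits, D_KL(Q||P) = 0.2964 bits. No, they are not equal.

D_KL(P||Q) = Σ P(x) log₂(P(x)/Q(x))

Computing term by term:
  P(1)·log₂(P(1)/Q(1)) = 0.3838·log₂(0.3838/0.25) = 0.23735
  P(2)·log₂(P(2)/Q(2)) = 0.3867·log₂(0.3867/0.25) = 0.24335
  P(3)·log₂(P(3)/Q(3)) = 0.0748·log₂(0.0748/0.25) = -0.13021
  P(4)·log₂(P(4)/Q(4)) = 0.1547·log₂(0.1547/0.25) = -0.10712

D_KL(P||Q) = 0.23735 + 0.24335 - 0.13021 - 0.10712 = 0.24337 ≈ 0.2434 bits

D_KL(Q||P) = Σ Q(x) log₂(Q(x)/P(x))

Computing term by term:
  Q(1)·log₂(Q(1)/P(1)) = 0.25·log₂(0.25/0.3838) = -0.15461
  Q(2)·log₂(Q(2)/P(2)) = 0.25·log₂(0.25/0.3867) = -0.15732
  Q(3)·log₂(Q(3)/P(3)) = 0.25·log₂(0.25/0.0748) = 0.43520
  Q(4)·log₂(Q(4)/P(4)) = 0.25·log₂(0.25/0.1547) = 0.17311

D_KL(Q||P) = -0.15461 - 0.15732 + 0.43520 + 0.17311 = 0.29638 ≈ 0.2964 bits

These are NOT equal (difference: 0.0530 bits). KL divergence is asymmetric: D_KL(P||Q) ≠ D_KL(Q||P) in general.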